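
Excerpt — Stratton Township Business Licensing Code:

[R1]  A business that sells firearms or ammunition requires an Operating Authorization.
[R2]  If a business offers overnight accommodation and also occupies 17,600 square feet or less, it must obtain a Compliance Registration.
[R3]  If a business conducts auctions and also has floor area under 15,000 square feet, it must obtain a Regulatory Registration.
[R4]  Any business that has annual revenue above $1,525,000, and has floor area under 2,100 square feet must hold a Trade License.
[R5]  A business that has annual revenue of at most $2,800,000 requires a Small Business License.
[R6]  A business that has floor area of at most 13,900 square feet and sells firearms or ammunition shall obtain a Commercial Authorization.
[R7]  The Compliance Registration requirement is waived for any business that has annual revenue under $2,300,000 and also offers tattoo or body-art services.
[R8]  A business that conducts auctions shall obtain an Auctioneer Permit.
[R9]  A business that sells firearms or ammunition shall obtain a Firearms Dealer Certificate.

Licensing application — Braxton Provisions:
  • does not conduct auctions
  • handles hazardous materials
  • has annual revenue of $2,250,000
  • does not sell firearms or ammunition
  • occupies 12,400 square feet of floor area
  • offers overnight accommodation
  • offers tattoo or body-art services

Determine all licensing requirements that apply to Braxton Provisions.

[R1] does not sell firearms or ammunition → Operating Authorization not required.
[R2] offers overnight accommodation; floor area 12,400 square feet ≤ 17,600 square feet → Compliance Registration required.
[R3] does not conduct auctions; floor area 12,400 square feet < 15,000 square feet → Regulatory Registration not required.
[R4] revenue $2,250,000 > $1,525,000; floor area 12,400 square feet ≥ 2,100 square feet → Trade License not required.
[R5] revenue $2,250,000 ≤ $2,800,000 → Small Business License required.
[R6] floor area 12,400 square feet ≤ 13,900 square feet; does not sell firearms or ammunition → Commercial Authorization not required.
[R7] revenue $2,250,000 < $2,300,000; offers tattoo or body-art services → exempt from Compliance Registration.
[R8] does not conduct auctions → Auctioneer Permit not required.
[R9] does not sell firearms or ammunition → Firearms Dealer Certificate not required.

Small Business License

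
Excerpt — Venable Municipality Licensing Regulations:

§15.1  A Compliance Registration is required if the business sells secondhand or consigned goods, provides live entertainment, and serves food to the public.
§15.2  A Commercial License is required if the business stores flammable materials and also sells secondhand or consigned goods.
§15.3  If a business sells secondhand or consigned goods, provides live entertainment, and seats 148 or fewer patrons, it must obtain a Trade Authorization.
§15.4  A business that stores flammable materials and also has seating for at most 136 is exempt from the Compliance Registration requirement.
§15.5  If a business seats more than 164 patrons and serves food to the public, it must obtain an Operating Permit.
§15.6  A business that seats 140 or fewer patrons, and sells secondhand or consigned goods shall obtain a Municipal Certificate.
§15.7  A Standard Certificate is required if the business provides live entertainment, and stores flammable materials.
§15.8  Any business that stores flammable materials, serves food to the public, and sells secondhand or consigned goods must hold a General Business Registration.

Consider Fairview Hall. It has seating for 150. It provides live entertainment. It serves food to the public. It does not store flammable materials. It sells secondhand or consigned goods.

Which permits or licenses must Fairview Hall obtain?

Compliance Registration

§15.1 sells secondhand or consigned goods; provides live entertainment; serves food to the public → Compliance Registration required.
§15.2 does not store flammable materials; sells secondhand or consigned goods → Commercial License not required.
§15.3 sells secondhand or consigned goods; provides live entertainment; seating 150 > 148 → Trade Authorization not required.
§15.4 does not store flammable materials; seating 150 > 136 → Compliance Registration exemption does not apply.
§15.5 seating 150 ≤ 164; serves food to the public → Operating Permit not required.
§15.6 seating 150 > 140; sells secondhand or consigned goods → Municipal Certificate not required.
§15.7 provides live entertainment; does not store flammable materials → Standard Certificate not required.
§15.8 does not store flammable materials; serves food to the public; sells secondhand or consigned goods → General Business Registration not required.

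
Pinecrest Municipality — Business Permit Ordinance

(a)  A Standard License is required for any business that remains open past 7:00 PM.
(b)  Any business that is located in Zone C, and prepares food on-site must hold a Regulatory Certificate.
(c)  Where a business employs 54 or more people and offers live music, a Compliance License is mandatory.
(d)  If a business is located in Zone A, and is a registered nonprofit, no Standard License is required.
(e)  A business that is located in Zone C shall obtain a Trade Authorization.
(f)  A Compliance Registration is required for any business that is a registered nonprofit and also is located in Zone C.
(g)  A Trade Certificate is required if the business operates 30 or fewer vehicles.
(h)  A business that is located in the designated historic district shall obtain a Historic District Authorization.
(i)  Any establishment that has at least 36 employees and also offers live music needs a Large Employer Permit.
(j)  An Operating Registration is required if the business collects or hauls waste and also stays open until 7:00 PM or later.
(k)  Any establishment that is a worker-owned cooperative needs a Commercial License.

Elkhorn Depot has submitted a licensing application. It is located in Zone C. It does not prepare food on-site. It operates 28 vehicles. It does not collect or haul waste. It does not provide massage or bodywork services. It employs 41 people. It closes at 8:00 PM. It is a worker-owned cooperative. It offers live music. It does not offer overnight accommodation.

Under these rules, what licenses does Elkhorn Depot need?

Commercial License, Large Employer Permit, Standard License, Trade Authorization, Trade Certificate

(a) closes 8:00 PM, after 7:00 PM → Standard License required.
(b) is located in Zone C; does not prepare food on-site → Regulatory Certificate not required.
(c) employees 41 < 54; offers live music → Compliance License not required.
(d) is located in Zone C (not: is located in Zone A); is a worker-owned cooperative (not: is a registered nonprofit) → Standard License exemption does not apply.
(e) is located in Zone C → Trade Authorization required.
(f) is a worker-owned cooperative (not: is a registered nonprofit); is located in Zone C → Compliance Registration not required.
(g) vehicles 28 ≤ 30 → Trade Certificate required.
(h) is located in Zone C (not: is located in the designated historic district) → Historic District Authorization not required.
(i) employees 41 ≥ 36; offers live music → Large Employer Permit required.
(j) does not collect or haul waste; closes 8:00 PM, after 7:00 PM → Operating Registration not required.
(k) is a worker-owned cooperative → Commercial License required.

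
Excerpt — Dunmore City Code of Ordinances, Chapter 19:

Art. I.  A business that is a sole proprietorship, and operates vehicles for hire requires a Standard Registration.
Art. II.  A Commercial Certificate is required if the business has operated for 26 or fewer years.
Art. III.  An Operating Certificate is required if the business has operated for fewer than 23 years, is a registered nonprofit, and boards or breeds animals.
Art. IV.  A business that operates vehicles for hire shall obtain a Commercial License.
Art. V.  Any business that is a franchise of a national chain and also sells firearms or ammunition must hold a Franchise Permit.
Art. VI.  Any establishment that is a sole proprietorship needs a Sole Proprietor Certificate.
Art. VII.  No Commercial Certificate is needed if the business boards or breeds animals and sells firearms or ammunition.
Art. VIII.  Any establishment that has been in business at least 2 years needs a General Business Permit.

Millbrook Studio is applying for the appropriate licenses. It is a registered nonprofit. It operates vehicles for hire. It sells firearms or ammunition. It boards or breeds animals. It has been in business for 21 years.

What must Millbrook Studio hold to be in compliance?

Art. I. is a registered nonprofit (not: is a sole proprietorship); operates vehicles for hire → Standard Registration not required.
Art. II. years in business 21 ≤ 26 → Commercial Certificate required.
Art. III. years in business 21 < 23; is a registered nonprofit; boards or breeds animals → Operating Certificate required.
Art. IV. operates vehicles for hire → Commercial License required.
Art. V. is a registered nonprofit (not: is a franchise of a national chain); sells firearms or ammunition → Franchise Permit not required.
Art. VI. is a registered nonprofit (not: is a sole proprietorship) → Sole Proprietor Certificate not required.
Art. VII. boards or breeds animals; sells firearms or ammunition → exempt from Commercial Certificate.
Art. VIII. years in business 21 ≥ 2 → General Business Permit required.

Commercial License, General Business Permit, Operating Certificate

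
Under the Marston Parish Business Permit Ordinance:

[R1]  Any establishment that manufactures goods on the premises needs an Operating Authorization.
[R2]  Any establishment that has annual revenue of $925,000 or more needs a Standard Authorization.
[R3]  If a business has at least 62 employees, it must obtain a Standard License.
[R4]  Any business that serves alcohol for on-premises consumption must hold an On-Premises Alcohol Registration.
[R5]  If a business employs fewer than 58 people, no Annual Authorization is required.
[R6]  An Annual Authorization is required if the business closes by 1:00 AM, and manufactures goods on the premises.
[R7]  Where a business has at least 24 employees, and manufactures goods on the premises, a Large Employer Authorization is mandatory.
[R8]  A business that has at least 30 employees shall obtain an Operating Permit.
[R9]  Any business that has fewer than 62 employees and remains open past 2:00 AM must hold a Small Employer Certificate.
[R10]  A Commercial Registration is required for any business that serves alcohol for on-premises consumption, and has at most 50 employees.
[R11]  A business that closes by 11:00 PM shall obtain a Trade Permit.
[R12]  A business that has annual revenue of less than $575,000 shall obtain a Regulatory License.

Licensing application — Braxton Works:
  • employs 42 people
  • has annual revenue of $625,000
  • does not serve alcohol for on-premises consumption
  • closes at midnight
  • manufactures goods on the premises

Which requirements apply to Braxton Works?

[R1] manufactures goods on the premises → Operating Authorization required.
[R2] revenue $625,000 < $925,000 → Standard Authorization not required.
[R3] employees 42 < 62 → Standard License not required.
[R4] does not serve alcohol for on-premises consumption → On-Premises Alcohol Registration not required.
[R5] employees 42 < 58 → exempt from Annual Authorization.
[R6] closes midnight, at/before 1:00 AM; manufactures goods on the premises → Annual Authorization required.
[R7] employees 42 ≥ 24; manufactures goods on the premises → Large Employer Authorization required.
[R8] employees 42 ≥ 30 → Operating Permit required.
[R9] employees 42 < 62; closes midnight, at/before 2:00 AM → Small Employer Certificate not required.
[R10] does not serve alcohol for on-premises consumption; employees 42 ≤ 50 → Commercial Registration not required.
[R11] closes midnight, after 11:00 PM → Trade Permit not required.
[R12] revenue $625,000 ≥ $575,000 → Regulatory License not required.

Large Employer Authorization, Operating Authorization, Operating Permit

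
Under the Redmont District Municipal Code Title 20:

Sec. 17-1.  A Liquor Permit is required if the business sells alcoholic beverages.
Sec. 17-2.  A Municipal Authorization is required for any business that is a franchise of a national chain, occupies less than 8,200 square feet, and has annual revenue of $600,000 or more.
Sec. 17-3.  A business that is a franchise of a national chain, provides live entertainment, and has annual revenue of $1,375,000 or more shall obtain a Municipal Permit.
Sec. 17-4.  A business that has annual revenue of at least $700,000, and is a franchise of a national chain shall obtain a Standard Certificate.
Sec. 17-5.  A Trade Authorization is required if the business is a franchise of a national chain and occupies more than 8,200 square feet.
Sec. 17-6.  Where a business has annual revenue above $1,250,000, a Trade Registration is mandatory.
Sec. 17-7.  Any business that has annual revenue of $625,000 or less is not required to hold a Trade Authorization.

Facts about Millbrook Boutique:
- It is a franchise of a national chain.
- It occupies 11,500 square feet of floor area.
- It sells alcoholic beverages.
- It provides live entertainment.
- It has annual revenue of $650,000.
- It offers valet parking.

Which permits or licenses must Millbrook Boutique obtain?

Sec. 17-1. sells alcoholic beverages → Liquor Permit required.
Sec. 17-2. is a franchise of a national chain; floor area 11,500 square feet ≥ 8,200 square feet; revenue $650,000 ≥ $600,000 → Municipal Authorization not required.
Sec. 17-3. is a franchise of a national chain; provides live entertainment; revenue $650,000 < $1,375,000 → Municipal Permit not required.
Sec. 17-4. revenue $650,000 < $700,000; is a franchise of a national chain → Standard Certificate not required.
Sec. 17-5. is a franchise of a national chain; floor area 11,500 square feet > 8,200 square feet → Trade Authorization required.
Sec. 17-6. revenue $650,000 ≤ $1,250,000 → Trade Registration not required.
Sec. 17-7. revenue $650,000 > $625,000 → Trade Authorization exemption does not apply.

Liquor Permit, Trade Authorization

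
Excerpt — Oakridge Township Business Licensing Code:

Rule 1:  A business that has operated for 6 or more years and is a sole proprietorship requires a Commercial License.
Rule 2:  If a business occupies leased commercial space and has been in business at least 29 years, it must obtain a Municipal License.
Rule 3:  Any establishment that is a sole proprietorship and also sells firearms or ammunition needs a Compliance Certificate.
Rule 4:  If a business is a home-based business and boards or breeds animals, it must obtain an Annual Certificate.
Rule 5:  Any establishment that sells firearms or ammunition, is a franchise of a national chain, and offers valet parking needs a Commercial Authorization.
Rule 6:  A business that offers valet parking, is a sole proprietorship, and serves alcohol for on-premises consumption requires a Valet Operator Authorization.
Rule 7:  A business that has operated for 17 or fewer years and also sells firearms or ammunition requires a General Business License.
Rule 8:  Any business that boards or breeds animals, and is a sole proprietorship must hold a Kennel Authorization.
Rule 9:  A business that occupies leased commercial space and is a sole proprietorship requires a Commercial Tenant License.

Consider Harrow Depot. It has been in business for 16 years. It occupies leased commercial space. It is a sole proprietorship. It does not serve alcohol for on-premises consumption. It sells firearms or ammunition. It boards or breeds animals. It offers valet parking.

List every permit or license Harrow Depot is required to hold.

Rule 1: years in business 16 ≥ 6; is a sole proprietorship → Commercial License required.
Rule 2: occupies leased commercial space; years in business 16 < 29 → Municipal License not required.
Rule 3: is a sole proprietorship; sells firearms or ammunition → Compliance Certificate required.
Rule 4: occupies leased commercial space (not: is a home-based business); boards or breeds animals → Annual Certificate not required.
Rule 5: sells firearms or ammunition; is a sole proprietorship (not: is a franchise of a national chain); offers valet parking → Commercial Authorization not required.
Rule 6: offers valet parking; is a sole proprietorship; does not serve alcohol for on-premises consumption → Valet Operator Authorization not required.
Rule 7: years in business 16 ≤ 17; sells firearms or ammunition → General Business License required.
Rule 8: boards or breeds animals; is a sole proprietorship → Kennel Authorization required.
Rule 9: occupies leased commercial space; is a sole proprietorship → Commercial Tenant License required.

Commercial License, Commercial Tenant License, Compliance Certificate, General Business License, Kennel Authorization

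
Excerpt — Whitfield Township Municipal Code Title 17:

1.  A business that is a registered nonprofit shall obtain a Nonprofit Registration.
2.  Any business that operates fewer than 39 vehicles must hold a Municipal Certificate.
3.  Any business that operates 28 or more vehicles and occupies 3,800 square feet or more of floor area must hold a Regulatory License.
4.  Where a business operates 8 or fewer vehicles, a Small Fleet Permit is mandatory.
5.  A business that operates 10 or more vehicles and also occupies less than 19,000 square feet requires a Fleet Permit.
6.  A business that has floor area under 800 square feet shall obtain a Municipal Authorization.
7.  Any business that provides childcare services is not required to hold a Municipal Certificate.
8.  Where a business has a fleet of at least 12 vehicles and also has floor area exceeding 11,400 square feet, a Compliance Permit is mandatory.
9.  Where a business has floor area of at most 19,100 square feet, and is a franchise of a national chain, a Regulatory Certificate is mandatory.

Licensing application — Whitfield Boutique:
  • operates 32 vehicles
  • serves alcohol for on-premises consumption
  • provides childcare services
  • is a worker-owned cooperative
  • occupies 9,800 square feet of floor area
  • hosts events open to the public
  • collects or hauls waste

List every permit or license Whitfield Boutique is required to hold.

Fleet Permit, Regulatory License

1. is a worker-owned cooperative (not: is a registered nonprofit) → Nonprofit Registration not required.
2. vehicles 32 < 39 → Municipal Certificate required.
3. vehicles 32 ≥ 28; floor area 9,800 square feet ≥ 3,800 square feet → Regulatory License required.
4. vehicles 32 > 8 → Small Fleet Permit not required.
5. vehicles 32 ≥ 10; floor area 9,800 square feet < 19,000 square feet → Fleet Permit required.
6. floor area 9,800 square feet ≥ 800 square feet → Municipal Authorization not required.
7. provides childcare services → exempt from Municipal Certificate.
8. vehicles 32 ≥ 12; floor area 9,800 square feet ≤ 11,400 square feet → Compliance Permit not required.
9. floor area 9,800 square feet ≤ 19,100 square feet; is a worker-owned cooperative (not: is a franchise of a national chain) → Regulatory Certificate not required.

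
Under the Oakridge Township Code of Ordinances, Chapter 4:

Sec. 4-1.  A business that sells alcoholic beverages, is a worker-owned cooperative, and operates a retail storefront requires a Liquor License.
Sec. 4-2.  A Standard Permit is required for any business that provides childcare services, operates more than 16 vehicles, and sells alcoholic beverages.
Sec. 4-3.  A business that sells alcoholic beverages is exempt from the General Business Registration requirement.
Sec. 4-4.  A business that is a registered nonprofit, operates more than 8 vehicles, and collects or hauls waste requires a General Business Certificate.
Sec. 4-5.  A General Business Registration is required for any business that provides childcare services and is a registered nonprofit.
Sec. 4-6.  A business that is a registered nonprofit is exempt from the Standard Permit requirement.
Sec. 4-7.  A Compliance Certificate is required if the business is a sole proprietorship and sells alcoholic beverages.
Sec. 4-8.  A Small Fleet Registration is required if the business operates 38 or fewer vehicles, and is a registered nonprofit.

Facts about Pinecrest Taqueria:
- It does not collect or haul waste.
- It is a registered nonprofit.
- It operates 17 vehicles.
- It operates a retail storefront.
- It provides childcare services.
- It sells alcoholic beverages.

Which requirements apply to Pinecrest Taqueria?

Sec. 4-1. sells alcoholic beverages; is a registered nonprofit (not: is a worker-owned cooperative); operates a retail storefront → Liquor License not required.
Sec. 4-2. provides childcare services; vehicles 17 > 16; sells alcoholic beverages → Standard Permit required.
Sec. 4-3. sells alcoholic beverages → exempt from General Business Registration.
Sec. 4-4. is a registered nonprofit; vehicles 17 > 8; does not collect or haul waste → General Business Certificate not required.
Sec. 4-5. provides childcare services; is a registered nonprofit → General Business Registration required.
Sec. 4-6. is a registered nonprofit → exempt from Standard Permit.
Sec. 4-7. is a registered nonprofit (not: is a sole proprietorship); sells alcoholic beverages → Compliance Certificate not required.
Sec. 4-8. vehicles 17 ≤ 38; is a registered nonprofit → Small Fleet Registration required.

Small Fleet Registration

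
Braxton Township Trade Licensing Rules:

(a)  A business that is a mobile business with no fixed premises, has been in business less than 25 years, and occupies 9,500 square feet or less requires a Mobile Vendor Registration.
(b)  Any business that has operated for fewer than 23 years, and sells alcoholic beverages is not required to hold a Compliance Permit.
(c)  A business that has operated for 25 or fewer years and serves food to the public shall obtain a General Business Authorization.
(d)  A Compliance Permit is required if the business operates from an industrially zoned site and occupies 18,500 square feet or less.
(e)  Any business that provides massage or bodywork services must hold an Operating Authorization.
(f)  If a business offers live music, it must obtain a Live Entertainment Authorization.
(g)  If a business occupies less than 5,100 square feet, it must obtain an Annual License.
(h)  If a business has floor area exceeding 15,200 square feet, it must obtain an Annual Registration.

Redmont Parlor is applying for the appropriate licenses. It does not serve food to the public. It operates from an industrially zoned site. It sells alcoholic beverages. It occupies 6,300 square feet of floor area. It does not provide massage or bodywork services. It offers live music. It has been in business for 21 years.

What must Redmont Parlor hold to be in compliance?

(a) operates from an industrially zoned site (not: is a mobile business with no fixed premises); years in business 21 < 25; floor area 6,300 square feet ≤ 9,500 square feet → Mobile Vendor Registration not required.
(b) years in business 21 < 23; sells alcoholic beverages → exempt from Compliance Permit.
(c) years in business 21 ≤ 25; does not serve food to the public → General Business Authorization not required.
(d) operates from an industrially zoned site; floor area 6,300 square feet ≤ 18,500 square feet → Compliance Permit required.
(e) does not provide massage or bodywork services → Operating Authorization not required.
(f) offers live music → Live Entertainment Authorization required.
(g) floor area 6,300 square feet ≥ 5,100 square feet → Annual License not required.
(h) floor area 6,300 square feet ≤ 15,200 square feet → Annual Registration not required.

Live Entertainment Authorization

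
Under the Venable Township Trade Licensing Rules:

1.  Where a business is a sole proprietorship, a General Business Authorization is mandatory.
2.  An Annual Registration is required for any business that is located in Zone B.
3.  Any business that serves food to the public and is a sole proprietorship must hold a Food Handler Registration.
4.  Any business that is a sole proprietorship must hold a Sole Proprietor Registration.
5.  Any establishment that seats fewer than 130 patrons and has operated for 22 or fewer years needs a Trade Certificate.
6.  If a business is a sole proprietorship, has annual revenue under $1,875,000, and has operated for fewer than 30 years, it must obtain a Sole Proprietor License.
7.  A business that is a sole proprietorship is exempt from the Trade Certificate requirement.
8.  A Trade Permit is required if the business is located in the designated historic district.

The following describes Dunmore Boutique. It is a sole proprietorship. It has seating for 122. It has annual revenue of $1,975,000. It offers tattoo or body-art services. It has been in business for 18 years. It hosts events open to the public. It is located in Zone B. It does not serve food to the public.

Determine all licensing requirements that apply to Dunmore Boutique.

1. is a sole proprietorship → General Business Authorization required.
2. is located in Zone B → Annual Registration required.
3. does not serve food to the public; is a sole proprietorship → Food Handler Registration not required.
4. is a sole proprietorship → Sole Proprietor Registration required.
5. seating 122 < 130; years in business 18 ≤ 22 → Trade Certificate required.
6. is a sole proprietorship; revenue $1,975,000 ≥ $1,875,000; years in business 18 < 30 → Sole Proprietor License not required.
7. is a sole proprietorship → exempt from Trade Certificate.
8. is located in Zone B (not: is located in the designated historic district) → Trade Permit not required.

Annual Registration, General Business Authorization, Sole Proprietor Registration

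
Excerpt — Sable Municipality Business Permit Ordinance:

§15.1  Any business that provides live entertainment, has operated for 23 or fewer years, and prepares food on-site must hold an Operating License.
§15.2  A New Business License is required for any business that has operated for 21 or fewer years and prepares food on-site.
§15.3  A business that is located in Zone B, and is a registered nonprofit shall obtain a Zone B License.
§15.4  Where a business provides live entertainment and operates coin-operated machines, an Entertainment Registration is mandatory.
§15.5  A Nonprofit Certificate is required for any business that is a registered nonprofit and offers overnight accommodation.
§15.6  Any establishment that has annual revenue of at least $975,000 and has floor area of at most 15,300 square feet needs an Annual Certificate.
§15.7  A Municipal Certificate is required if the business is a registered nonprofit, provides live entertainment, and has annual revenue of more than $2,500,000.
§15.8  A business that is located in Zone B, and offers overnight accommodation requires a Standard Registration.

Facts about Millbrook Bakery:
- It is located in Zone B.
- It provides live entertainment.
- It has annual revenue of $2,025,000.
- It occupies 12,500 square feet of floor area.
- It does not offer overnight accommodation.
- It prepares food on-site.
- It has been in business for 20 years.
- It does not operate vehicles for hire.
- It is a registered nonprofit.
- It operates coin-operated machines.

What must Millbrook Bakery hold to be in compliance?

§15.1 provides live entertainment; years in business 20 ≤ 23; prepares food on-site → Operating License required.
§15.2 years in business 20 ≤ 21; prepares food on-site → New Business License required.
§15.3 is located in Zone B; is a registered nonprofit → Zone B License required.
§15.4 provides live entertainment; operates coin-operated machines → Entertainment Registration required.
§15.5 is a registered nonprofit; does not offer overnight accommodation → Nonprofit Certificate not required.
§15.6 revenue $2,025,000 ≥ $975,000; floor area 12,500 square feet ≤ 15,300 square feet → Annual Certificate required.
§15.7 is a registered nonprofit; provides live entertainment; revenue $2,025,000 ≤ $2,500,000 → Municipal Certificate not required.
§15.8 is located in Zone B; does not offer overnight accommodation → Standard Registration not required.

Annual Certificate, Entertainment Registration, New Business License, Operating License, Zone B License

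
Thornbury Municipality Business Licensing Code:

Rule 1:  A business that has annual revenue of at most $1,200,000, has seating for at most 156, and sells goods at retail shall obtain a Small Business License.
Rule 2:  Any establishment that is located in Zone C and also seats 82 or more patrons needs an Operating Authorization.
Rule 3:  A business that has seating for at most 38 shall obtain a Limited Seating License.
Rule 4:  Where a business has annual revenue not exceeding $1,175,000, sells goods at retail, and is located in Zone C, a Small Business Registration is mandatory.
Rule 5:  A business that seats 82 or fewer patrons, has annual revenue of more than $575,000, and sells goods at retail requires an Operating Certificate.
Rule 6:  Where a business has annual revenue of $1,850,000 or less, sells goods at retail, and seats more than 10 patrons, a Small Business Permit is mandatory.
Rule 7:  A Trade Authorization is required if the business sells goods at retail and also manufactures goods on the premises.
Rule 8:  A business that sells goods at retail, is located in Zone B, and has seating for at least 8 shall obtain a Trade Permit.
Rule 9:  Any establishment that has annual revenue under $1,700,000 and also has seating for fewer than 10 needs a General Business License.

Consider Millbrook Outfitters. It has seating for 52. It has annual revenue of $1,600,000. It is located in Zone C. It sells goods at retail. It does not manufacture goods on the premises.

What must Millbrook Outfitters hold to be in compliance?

Rule 1: revenue $1,600,000 > $1,200,000; seating 52 ≤ 156; sells goods at retail → Small Business License not required.
Rule 2: is located in Zone C; seating 52 < 82 → Operating Authorization not required.
Rule 3: seating 52 > 38 → Limited Seating License not required.
Rule 4: revenue $1,600,000 > $1,175,000; sells goods at retail; is located in Zone C → Small Business Registration not required.
Rule 5: seating 52 ≤ 82; revenue $1,600,000 > $575,000; sells goods at retail → Operating Certificate required.
Rule 6: revenue $1,600,000 ≤ $1,850,000; sells goods at retail; seating 52 > 10 → Small Business Permit required.
Rule 7: sells goods at retail; does not manufacture goods on the premises → Trade Authorization not required.
Rule 8: sells goods at retail; is located in Zone C (not: is located in Zone B); seating 52 ≥ 8 → Trade Permit not required.
Rule 9: revenue $1,600,000 < $1,700,000; seating 52 ≥ 10 → General Business License not required.

Operating Certificate, Small Business Permit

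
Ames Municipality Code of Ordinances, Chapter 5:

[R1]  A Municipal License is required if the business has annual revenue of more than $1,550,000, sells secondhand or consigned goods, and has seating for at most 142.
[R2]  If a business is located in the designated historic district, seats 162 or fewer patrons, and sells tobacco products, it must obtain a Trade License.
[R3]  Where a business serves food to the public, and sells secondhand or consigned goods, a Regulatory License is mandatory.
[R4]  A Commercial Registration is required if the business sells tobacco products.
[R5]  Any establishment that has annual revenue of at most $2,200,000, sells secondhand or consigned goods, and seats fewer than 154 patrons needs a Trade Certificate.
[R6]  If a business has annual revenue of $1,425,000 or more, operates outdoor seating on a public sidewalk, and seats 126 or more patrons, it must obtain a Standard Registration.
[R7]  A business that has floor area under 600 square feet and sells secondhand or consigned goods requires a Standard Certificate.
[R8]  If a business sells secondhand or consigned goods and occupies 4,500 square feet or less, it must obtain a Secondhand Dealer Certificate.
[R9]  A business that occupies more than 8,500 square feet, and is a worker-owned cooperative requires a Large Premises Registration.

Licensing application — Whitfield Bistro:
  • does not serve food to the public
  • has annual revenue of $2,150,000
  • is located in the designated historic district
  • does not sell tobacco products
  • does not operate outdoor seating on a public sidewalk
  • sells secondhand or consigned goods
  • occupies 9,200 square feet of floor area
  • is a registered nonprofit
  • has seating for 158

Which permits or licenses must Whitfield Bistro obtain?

[R1] revenue $2,150,000 > $1,550,000; sells secondhand or consigned goods; seating 158 > 142 → Municipal License not required.
[R2] is located in the designated historic district; seating 158 ≤ 162; does not sell tobacco products → Trade License not required.
[R3] does not serve food to the public; sells secondhand or consigned goods → Regulatory License not required.
[R4] does not sell tobacco products → Commercial Registration not required.
[R5] revenue $2,150,000 ≤ $2,200,000; sells secondhand or consigned goods; seating 158 ≥ 154 → Trade Certificate not required.
[R6] revenue $2,150,000 ≥ $1,425,000; does not operate outdoor seating on a public sidewalk; seating 158 ≥ 126 → Standard Registration not required.
[R7] floor area 9,200 square feet ≥ 600 square feet; sells secondhand or consigned goods → Standard Certificate not required.
[R8] sells secondhand or consigned goods; floor area 9,200 square feet > 4,500 square feet → Secondhand Dealer Certificate not required.
[R9] floor area 9,200 square feet > 8,500 square feet; is a registered nonprofit (not: is a worker-owned cooperative) → Large Premises Registration not required.

None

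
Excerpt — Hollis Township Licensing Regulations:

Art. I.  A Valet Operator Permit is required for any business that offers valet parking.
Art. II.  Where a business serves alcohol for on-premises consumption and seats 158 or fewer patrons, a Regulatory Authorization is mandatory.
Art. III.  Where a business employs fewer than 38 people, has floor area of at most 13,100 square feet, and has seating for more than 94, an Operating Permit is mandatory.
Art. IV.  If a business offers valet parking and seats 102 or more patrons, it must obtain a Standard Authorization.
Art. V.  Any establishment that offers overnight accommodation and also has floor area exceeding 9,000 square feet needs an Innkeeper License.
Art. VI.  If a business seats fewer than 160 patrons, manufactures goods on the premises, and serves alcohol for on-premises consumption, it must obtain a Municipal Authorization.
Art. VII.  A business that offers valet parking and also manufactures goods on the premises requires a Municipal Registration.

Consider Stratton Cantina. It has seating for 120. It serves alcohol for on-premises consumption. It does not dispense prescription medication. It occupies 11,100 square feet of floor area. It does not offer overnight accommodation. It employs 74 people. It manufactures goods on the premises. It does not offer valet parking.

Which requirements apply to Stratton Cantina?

Art. I. does not offer valet parking → Valet Operator Permit not required.
Art. II. serves alcohol for on-premises consumption; seating 120 ≤ 158 → Regulatory Authorization required.
Art. III. employees 74 ≥ 38; floor area 11,100 square feet ≤ 13,100 square feet; seating 120 > 94 → Operating Permit not required.
Art. IV. does not offer valet parking; seating 120 ≥ 102 → Standard Authorization not required.
Art. V. does not offer overnight accommodation; floor area 11,100 square feet > 9,000 square feet → Innkeeper License not required.
Art. VI. seating 120 < 160; manufactures goods on the premises; serves alcohol for on-premises consumption → Municipal Authorization required.
Art. VII. does not offer valet parking; manufactures goods on the premises → Municipal Registration not required.

Municipal Authorization, Regulatory Authorization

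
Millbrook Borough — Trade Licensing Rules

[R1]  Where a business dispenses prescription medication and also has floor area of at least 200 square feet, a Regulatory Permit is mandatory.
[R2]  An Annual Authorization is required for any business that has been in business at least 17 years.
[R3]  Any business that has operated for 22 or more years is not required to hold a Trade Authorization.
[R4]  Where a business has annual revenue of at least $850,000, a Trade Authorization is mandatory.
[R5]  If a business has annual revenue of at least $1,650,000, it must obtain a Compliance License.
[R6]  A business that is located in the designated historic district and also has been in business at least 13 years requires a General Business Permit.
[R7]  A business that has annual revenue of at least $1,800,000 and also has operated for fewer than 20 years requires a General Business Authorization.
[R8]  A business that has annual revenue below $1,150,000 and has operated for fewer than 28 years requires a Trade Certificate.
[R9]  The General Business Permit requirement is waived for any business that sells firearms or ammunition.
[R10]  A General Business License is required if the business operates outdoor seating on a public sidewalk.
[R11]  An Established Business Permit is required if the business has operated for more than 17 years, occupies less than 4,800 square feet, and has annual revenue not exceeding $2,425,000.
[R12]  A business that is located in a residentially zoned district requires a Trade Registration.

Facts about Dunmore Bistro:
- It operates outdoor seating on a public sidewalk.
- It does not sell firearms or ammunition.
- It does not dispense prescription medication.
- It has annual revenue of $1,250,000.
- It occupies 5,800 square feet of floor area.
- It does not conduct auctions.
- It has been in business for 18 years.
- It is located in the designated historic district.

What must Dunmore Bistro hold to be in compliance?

[R1] does not dispense prescription medication; floor area 5,800 square feet ≥ 200 square feet → Regulatory Permit not required.
[R2] years in business 18 ≥ 17 → Annual Authorization required.
[R3] years in business 18 < 22 → Trade Authorization exemption does not apply.
[R4] revenue $1,250,000 ≥ $850,000 → Trade Authorization required.
[R5] revenue $1,250,000 < $1,650,000 → Compliance License not required.
[R6] is located in the designated historic district; years in business 18 ≥ 13 → General Business Permit required.
[R7] revenue $1,250,000 < $1,800,000; years in business 18 < 20 → General Business Authorization not required.
[R8] revenue $1,250,000 ≥ $1,150,000; years in business 18 < 28 → Trade Certificate not required.
[R9] does not sell firearms or ammunition → General Business Permit exemption does not apply.
[R10] operates outdoor seating on a public sidewalk → General Business License required.
[R11] years in business 18 > 17; floor area 5,800 square feet ≥ 4,800 square feet; revenue $1,250,000 ≤ $2,425,000 → Established Business Permit not required.
[R12] is located in the designated historic district (not: is located in a residentially zoned district) → Trade Registration not required.

Annual Authorization, General Business License, General Business Permit, Trade Authorization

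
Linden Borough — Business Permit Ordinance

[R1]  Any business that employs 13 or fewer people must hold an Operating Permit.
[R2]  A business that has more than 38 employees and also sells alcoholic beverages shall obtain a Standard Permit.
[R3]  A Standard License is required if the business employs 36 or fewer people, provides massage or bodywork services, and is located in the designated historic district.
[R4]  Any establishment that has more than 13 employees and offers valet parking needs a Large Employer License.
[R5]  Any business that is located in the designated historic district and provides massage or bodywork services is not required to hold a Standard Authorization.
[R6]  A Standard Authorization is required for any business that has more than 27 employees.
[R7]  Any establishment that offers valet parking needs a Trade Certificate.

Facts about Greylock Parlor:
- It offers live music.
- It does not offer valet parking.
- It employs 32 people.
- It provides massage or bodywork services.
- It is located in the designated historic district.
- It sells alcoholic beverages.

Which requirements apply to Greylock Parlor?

[R1] employees 32 > 13 → Operating Permit not required.
[R2] employees 32 ≤ 38; sells alcoholic beverages → Standard Permit not required.
[R3] employees 32 ≤ 36; provides massage or bodywork services; is located in the designated historic district → Standard License required.
[R4] employees 32 > 13; does not offer valet parking → Large Employer License not required.
[R5] is located in the designated historic district; provides massage or bodywork services → exempt from Standard Authorization.
[R6] employees 32 > 27 → Standard Authorization required.
[R7] does not offer valet parking → Trade Certificate not required.

Standard License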